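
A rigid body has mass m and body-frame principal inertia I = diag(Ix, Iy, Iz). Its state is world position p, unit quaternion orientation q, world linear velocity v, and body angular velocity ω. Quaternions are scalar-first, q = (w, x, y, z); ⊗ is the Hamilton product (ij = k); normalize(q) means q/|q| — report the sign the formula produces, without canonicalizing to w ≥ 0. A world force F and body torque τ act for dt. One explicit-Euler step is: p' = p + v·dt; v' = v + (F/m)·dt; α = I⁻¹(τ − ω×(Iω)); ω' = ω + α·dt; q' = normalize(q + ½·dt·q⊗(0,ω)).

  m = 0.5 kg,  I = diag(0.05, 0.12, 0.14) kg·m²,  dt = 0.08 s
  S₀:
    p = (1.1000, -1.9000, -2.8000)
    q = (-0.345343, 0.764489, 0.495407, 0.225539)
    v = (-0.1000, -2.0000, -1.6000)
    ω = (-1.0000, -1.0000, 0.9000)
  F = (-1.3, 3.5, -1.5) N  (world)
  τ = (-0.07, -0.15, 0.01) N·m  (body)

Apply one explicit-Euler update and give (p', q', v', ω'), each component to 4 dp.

new position p' = (1.0920, -2.0600, -2.9280)
new velocity v' = (-0.3080, -1.4400, -1.8400)
angular accel α = (-1.0400, -1.9250, -0.4286)
ω' = ω + α·dt = (-1.0832, -1.1540, 0.8657)
q⊗(0,ω) = (1.0569109, 1.0167483, -0.5682361, -0.5798907)
updated quaternion q' = (-0.3024, 0.8034, 0.4716, 0.2019)

p' = (1.0920, -2.0600, -2.9280)
q' = (-0.3024, 0.8034, 0.4716, 0.2019)
v' = (-0.3080, -1.4400, -1.8400)
ω' = (-1.0832, -1.1540, 0.8657)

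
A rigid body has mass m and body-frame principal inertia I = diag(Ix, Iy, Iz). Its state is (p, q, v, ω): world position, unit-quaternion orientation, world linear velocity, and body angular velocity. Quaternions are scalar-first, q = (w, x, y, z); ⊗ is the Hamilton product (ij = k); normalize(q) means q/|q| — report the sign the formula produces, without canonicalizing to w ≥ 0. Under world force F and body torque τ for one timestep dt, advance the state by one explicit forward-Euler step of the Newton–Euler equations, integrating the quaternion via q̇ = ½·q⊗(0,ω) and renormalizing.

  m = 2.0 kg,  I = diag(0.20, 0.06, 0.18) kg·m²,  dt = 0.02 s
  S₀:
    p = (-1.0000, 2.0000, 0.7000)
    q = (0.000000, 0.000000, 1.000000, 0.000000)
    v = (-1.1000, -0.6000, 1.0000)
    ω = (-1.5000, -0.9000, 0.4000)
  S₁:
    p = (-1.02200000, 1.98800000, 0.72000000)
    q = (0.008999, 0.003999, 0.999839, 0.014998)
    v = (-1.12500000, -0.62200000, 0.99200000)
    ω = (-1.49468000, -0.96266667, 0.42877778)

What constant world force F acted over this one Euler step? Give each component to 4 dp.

F = (-2.5000, -2.2000, -0.8000)

v₁ − v₀ = (-0.02500000, -0.02200000, -0.00800000)
applied force F = (-2.5000, -2.2000, -0.8000)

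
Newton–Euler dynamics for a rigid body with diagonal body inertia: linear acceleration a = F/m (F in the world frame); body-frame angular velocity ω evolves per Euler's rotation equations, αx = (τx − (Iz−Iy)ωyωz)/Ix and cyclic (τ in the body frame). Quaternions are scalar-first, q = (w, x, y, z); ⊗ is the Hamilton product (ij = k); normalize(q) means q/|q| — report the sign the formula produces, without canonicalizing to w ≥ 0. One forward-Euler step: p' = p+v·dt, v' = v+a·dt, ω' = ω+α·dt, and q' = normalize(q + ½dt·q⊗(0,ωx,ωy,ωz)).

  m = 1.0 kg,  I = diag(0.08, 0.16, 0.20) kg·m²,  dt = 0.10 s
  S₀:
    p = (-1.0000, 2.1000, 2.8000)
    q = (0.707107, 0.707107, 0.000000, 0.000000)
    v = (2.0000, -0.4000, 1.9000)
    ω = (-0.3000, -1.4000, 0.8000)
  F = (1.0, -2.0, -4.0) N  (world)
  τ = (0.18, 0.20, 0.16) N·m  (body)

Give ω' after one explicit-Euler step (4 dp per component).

ω' = (-0.0190, -1.2930, 0.8632)

(τ − ω×Iω)/I = (2.8100, 1.0700, 0.6320)
ω' = ω + α·dt = (-0.0190, -1.2930, 0.8632)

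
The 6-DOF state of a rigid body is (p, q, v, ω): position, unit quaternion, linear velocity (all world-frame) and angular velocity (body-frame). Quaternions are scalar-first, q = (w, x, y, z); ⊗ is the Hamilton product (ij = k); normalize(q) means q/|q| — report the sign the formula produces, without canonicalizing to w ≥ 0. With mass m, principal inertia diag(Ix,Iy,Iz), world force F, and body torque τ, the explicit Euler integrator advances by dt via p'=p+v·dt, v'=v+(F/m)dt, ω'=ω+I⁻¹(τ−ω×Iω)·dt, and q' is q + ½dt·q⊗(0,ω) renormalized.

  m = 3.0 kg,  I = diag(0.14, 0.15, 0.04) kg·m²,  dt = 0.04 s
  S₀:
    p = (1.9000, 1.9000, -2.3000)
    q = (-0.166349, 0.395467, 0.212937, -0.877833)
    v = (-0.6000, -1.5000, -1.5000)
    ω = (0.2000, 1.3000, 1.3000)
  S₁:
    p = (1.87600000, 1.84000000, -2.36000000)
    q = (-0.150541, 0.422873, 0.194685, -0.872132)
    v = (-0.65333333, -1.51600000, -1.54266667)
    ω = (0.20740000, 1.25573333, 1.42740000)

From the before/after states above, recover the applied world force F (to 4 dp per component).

F = (-4.0000, -1.2000, -3.2000)

v₁ − v₀ = (-0.05333333, -0.01600000, -0.04266667)
applied force F = (-4.0000, -1.2000, -3.2000)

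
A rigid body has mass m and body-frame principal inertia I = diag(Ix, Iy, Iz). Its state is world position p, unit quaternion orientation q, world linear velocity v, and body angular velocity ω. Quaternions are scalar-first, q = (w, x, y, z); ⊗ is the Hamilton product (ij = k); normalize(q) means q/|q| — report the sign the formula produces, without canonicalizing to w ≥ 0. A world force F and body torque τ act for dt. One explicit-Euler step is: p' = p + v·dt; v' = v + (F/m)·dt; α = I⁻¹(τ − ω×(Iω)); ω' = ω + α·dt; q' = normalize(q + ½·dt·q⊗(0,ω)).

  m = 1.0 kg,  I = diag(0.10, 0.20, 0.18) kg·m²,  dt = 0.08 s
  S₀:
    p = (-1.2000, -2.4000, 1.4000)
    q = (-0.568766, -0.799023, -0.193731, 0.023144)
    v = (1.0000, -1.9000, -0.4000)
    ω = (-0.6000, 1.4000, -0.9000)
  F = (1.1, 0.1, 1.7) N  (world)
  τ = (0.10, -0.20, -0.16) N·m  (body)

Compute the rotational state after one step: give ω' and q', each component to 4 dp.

ω' = (-0.5402, 1.3373, -0.9338)
q' = (-0.5748, -0.7777, -0.2543, -0.0058)

ω×(Iω) gyroscopic = (0.0252, -0.0432, -0.0840)
α = I⁻¹(τ − ω×Iω) = (0.7480, -0.7840, -0.4222)
new body rate ω' = (-0.5402, 1.3373, -0.9338)
q⊗(0,ω) = (-0.1873608, 0.4832159, -1.5292795, -0.7229814)
updated quaternion q' = (-0.5748, -0.7777, -0.2543, -0.0058)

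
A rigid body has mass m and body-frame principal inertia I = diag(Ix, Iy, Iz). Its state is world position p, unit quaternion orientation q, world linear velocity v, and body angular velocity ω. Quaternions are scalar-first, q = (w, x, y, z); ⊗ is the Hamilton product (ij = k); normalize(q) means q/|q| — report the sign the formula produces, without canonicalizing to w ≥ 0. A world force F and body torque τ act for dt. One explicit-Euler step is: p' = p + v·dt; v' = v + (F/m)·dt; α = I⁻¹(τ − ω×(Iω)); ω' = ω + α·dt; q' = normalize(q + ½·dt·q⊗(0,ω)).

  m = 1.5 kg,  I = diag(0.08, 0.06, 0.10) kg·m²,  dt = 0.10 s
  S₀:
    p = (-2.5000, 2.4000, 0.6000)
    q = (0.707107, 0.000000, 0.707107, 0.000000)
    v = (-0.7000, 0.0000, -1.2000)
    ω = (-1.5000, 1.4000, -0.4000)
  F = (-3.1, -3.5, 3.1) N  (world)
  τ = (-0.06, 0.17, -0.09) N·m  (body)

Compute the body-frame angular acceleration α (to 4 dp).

α = (-0.4700, 3.0333, -1.3200)

precession coupling ω×(Iω) = (-0.0224, -0.0120, 0.0420)
(τ − ω×Iω)/I = (-0.4700, 3.0333, -1.3200)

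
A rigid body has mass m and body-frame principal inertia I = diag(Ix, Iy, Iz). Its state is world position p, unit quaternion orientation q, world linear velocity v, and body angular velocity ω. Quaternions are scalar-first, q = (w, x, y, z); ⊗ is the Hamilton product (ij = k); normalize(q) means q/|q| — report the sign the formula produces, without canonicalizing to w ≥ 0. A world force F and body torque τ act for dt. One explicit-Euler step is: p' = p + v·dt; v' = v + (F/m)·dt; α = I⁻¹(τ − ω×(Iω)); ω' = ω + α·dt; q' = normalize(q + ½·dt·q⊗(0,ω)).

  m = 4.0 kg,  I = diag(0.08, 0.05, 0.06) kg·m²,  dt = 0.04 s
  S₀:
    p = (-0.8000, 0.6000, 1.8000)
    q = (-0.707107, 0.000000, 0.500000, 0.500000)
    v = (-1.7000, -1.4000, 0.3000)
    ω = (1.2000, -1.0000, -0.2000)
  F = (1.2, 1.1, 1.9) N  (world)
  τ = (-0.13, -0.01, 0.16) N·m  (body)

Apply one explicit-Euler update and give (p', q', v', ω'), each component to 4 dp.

new position p' = (-0.8680, 0.5440, 1.8120)
v + (F/m)dt = (-1.6880, -1.3890, 0.3190)
precession coupling ω×(Iω) = (0.0020, -0.0048, 0.0360)
angular accel α = (-1.6500, -0.1040, 2.0667)
new body rate ω' = (1.1340, -1.0042, -0.1173)
Hamilton product q⊗(0,ω) = (0.6000000, -0.4485284, 1.3071070, -0.4585786)
q' = normalize(q + ½dt·q⊗(0,ω)) = (-0.6948, -0.0090, 0.5259, 0.4906)

p' = (-0.8680, 0.5440, 1.8120)
q' = (-0.6948, -0.0090, 0.5259, 0.4906)
v' = (-1.6880, -1.3890, 0.3190)
ω' = (1.1340, -1.0042, -0.1173)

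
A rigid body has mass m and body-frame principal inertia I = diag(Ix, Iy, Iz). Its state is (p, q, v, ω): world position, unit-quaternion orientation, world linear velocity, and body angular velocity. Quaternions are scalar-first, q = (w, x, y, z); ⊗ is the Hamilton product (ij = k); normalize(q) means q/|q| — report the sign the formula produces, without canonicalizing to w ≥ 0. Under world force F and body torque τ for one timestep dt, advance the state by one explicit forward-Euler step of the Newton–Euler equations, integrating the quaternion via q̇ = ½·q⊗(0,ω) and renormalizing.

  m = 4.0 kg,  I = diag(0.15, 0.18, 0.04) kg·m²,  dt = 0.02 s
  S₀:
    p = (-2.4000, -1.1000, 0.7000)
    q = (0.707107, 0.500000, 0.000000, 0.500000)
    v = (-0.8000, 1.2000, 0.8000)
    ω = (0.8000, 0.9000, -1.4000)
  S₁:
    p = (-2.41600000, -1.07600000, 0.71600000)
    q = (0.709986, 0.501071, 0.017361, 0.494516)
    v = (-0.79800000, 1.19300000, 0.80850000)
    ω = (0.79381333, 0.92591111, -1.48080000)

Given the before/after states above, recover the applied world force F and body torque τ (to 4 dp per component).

Δv = v₁−v₀ = (0.00200000, -0.00700000, 0.00850000)
applied force F = (0.4000, -1.4000, 1.7000)
Δω = ω₁−ω₀ = (-0.00618667, 0.02591111, -0.08080000)
precession coupling = (0.1764, -0.1232, 0.0216)
I·α + gyro = (0.1300, 0.1100, -0.1400)

F = (0.4000, -1.4000, 1.7000)
τ = (0.1300, 0.1100, -0.1400)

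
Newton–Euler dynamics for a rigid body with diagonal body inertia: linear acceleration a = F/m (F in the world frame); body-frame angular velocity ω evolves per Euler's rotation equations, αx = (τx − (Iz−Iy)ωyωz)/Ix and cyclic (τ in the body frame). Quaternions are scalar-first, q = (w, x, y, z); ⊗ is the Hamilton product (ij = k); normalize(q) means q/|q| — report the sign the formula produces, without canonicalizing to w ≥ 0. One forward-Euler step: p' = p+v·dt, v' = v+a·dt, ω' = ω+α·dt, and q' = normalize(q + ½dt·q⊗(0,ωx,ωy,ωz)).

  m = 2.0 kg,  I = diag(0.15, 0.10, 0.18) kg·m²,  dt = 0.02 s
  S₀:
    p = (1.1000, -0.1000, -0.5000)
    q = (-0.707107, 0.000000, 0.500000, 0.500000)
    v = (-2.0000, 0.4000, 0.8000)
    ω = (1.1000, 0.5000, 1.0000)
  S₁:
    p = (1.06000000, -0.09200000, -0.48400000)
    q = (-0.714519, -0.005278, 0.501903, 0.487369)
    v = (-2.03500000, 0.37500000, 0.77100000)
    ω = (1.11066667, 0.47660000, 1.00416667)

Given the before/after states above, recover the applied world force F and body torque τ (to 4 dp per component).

ω₁ − ω₀ = (0.01066667, -0.02340000, 0.00416667)
applied torque τ = (0.1200, -0.1500, 0.0100)
v₁ − v₀ = (-0.03500000, -0.02500000, -0.02900000)
m·(v₁−v₀)/dt = (-3.5000, -2.5000, -2.9000)

F = (-3.5000, -2.5000, -2.9000)
τ = (0.1200, -0.1500, 0.0100)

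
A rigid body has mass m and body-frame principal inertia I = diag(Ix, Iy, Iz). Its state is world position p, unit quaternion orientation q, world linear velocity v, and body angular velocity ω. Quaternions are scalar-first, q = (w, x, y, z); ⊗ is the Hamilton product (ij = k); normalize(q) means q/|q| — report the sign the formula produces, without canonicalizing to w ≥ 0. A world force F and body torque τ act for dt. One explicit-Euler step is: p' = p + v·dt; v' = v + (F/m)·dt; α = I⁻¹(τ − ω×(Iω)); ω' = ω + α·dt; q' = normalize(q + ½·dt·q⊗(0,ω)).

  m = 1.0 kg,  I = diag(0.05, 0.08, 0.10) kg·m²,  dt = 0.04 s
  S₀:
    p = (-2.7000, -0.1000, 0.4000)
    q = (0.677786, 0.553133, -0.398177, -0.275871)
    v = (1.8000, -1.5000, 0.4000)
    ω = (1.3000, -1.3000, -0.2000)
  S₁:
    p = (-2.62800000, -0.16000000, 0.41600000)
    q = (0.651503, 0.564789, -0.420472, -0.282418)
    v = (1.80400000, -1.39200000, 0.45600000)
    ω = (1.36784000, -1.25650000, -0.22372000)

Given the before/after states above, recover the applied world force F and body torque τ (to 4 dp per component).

F = (0.1000, 2.7000, 1.4000)
τ = (0.0900, 0.1000, -0.1100)

Δv = v₁−v₀ = (0.00400000, 0.10800000, 0.05600000)
F = m·Δv/dt = (0.1000, 2.7000, 1.4000)
rate change Δω = (0.06784000, 0.04350000, -0.02372000)
gyro term ω₀×Iω₀ = (0.0052, 0.0130, -0.0507)
applied torque τ = (0.0900, 0.1000, -0.1100)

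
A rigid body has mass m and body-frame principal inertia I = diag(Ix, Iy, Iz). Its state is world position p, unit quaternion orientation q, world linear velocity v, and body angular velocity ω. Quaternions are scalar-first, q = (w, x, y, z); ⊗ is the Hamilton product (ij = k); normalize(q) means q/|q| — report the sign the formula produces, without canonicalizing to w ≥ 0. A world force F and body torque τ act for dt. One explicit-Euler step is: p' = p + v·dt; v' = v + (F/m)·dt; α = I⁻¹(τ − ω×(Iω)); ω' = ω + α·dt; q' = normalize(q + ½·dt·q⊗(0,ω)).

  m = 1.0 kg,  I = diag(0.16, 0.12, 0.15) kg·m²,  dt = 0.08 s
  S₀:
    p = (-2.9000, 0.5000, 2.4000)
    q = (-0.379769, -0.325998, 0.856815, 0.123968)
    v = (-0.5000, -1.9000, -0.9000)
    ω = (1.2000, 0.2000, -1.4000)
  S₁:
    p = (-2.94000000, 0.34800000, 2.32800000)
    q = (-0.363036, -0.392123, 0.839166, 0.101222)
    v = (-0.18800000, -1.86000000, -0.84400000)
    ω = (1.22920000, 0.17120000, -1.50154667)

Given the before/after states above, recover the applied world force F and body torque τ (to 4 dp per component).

F = (3.9000, 0.5000, 0.7000)
τ = (0.0500, -0.0600, -0.2000)

Δω = ω₁−ω₀ = (0.02920000, -0.02880000, -0.10154667)
I·α + gyro = (0.0500, -0.0600, -0.2000)
Δv = v₁−v₀ = (0.31200000, 0.04000000, 0.05600000)
F = m·Δv/dt = (3.9000, 0.5000, 0.7000)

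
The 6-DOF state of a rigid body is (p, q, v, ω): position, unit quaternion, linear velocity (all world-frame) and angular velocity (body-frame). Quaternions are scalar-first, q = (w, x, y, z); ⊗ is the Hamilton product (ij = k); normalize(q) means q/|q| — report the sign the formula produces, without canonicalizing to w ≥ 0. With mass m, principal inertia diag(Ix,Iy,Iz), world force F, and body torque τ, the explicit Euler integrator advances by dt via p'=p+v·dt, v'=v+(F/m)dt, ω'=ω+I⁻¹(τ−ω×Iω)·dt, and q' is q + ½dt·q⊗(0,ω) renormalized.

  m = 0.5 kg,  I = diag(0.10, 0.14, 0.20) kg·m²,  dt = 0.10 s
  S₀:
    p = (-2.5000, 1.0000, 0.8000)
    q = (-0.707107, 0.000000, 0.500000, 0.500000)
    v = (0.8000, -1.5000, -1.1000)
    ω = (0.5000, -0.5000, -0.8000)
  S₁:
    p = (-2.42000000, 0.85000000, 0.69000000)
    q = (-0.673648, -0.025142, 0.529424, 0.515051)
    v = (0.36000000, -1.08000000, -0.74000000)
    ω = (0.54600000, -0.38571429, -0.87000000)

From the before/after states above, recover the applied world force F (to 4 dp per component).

F = (-2.2000, 2.1000, 1.8000)

velocity change Δv = (-0.44000000, 0.42000000, 0.36000000)
F = m·Δv/dt = (-2.2000, 2.1000, 1.8000)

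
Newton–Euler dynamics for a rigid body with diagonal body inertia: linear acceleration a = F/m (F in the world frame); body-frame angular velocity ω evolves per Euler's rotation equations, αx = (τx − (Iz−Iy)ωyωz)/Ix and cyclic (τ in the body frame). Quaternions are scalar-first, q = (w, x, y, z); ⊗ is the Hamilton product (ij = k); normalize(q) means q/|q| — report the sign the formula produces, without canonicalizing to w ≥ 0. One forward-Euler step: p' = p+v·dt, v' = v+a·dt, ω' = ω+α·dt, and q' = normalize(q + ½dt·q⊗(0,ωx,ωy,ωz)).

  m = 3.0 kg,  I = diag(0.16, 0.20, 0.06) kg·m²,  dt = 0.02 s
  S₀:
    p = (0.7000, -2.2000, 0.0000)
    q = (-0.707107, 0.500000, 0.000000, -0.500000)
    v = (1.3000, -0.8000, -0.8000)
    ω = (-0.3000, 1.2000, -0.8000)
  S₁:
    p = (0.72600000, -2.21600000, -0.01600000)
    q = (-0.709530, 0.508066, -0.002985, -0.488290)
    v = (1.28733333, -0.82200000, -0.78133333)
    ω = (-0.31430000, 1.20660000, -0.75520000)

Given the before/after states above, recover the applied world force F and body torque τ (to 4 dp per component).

rate change Δω = (-0.01430000, 0.00660000, 0.04480000)
ω₀×(Iω₀) = (0.1344, 0.0240, -0.0144)
I·α + gyro = (0.0200, 0.0900, 0.1200)
v₁ − v₀ = (-0.01266667, -0.02200000, 0.01866667)
m·(v₁−v₀)/dt = (-1.9000, -3.3000, 2.8000)

F = (-1.9000, -3.3000, 2.8000)
τ = (0.0200, 0.0900, 0.1200)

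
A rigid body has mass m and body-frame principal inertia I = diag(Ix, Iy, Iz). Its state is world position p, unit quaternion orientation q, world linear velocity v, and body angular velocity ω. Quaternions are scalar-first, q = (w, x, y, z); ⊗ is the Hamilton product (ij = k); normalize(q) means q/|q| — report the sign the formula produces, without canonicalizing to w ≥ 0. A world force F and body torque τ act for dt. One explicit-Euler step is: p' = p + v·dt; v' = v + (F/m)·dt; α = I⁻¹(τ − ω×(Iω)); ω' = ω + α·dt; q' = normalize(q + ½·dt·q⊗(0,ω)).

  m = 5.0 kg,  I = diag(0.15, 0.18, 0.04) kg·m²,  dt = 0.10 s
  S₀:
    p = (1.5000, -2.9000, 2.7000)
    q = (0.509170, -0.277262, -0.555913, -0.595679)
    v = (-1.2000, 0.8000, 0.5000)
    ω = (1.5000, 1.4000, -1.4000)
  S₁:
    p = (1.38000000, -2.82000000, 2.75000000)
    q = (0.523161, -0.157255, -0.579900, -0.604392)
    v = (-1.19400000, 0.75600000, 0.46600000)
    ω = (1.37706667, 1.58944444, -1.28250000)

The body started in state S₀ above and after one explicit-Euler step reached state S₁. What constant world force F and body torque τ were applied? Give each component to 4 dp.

F = (0.3000, -2.2000, -1.7000)
τ = (0.0900, 0.1100, 0.1100)

Δv = v₁−v₀ = (0.00600000, -0.04400000, -0.03400000)
m·(v₁−v₀)/dt = (0.3000, -2.2000, -1.7000)
ω₁ − ω₀ = (-0.12293333, 0.18944444, 0.11750000)
precession coupling = (0.2744, -0.2310, 0.0630)
I·α + gyro = (0.0900, 0.1100, 0.1100)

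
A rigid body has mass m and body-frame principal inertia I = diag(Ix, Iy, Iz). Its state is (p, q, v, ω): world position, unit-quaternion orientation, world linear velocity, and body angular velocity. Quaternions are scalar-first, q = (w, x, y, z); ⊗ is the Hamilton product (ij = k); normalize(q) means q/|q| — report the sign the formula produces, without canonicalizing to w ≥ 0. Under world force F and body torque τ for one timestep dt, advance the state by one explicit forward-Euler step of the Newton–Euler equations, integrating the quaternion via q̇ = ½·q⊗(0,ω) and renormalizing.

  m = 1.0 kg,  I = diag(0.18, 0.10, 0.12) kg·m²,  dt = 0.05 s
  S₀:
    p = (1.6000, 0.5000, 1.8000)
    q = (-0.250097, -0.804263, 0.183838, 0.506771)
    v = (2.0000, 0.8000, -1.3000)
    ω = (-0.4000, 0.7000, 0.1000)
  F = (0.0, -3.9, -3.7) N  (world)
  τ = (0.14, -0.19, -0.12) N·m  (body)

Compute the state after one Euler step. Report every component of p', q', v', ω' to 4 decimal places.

α = I⁻¹(τ − ω×Iω) = (0.7700, -1.8760, -1.1867)
ω' = ω + α·dt = (-0.3615, 0.6062, 0.0407)
q⊗(0,ω) = (-0.5010689, -0.2363171, -0.2973500, -0.5144586)
q + ½dt·q⊗(0,ω), renormalized = (-0.2626, -0.8100, 0.1764, 0.4938)
a = F/m = (0.0000, -3.9000, -3.7000)
p' = p + v·dt = (1.7000, 0.5400, 1.7350)
new velocity v' = (2.0000, 0.6050, -1.4850)

p' = (1.7000, 0.5400, 1.7350)
q' = (-0.2626, -0.8100, 0.1764, 0.4938)
v' = (2.0000, 0.6050, -1.4850)
ω' = (-0.3615, 0.6062, 0.0407)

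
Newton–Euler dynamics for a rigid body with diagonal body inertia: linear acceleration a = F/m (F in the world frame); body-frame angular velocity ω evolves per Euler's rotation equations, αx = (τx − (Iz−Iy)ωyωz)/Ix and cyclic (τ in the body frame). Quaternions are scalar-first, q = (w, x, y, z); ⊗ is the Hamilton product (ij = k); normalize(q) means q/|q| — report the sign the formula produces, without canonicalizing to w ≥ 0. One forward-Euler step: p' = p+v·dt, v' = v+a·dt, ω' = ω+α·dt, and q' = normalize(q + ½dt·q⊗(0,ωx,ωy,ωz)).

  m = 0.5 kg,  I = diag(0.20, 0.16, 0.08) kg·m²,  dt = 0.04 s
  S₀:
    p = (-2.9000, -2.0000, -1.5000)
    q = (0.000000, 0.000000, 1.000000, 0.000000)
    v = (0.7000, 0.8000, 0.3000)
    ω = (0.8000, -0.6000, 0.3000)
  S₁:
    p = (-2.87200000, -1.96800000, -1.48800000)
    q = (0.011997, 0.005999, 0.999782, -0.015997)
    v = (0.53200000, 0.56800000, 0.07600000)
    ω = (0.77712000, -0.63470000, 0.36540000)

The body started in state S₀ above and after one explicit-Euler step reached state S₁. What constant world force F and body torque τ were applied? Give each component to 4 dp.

F = (-2.1000, -2.9000, -2.8000)
τ = (-0.1000, -0.1100, 0.1500)

ω₁ − ω₀ = (-0.02288000, -0.03470000, 0.06540000)
precession coupling = (0.0144, 0.0288, 0.0192)
I·α + gyro = (-0.1000, -0.1100, 0.1500)
velocity change Δv = (-0.16800000, -0.23200000, -0.22400000)
F = m·Δv/dt = (-2.1000, -2.9000, -2.8000)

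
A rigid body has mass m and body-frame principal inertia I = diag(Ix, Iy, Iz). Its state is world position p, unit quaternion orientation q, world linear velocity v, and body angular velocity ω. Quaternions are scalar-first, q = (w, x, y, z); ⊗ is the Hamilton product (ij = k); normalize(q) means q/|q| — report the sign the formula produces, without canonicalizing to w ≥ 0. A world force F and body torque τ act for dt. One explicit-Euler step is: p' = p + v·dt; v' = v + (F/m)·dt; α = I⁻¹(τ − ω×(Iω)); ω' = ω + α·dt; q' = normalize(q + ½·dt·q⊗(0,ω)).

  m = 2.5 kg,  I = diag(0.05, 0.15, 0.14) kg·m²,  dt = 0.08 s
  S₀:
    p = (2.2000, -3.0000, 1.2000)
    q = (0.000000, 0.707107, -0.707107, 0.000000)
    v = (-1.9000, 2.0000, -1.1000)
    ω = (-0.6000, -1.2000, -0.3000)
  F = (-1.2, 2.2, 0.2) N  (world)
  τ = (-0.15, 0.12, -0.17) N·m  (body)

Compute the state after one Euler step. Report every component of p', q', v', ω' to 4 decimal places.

p' = (2.0480, -2.8400, 1.1120)
q' = (-0.0169, 0.7145, -0.6976, -0.0508)
v' = (-1.9384, 2.0704, -1.0936)
ω' = (-0.8342, -1.1274, -0.4383)

(τ − ω×Iω)/I = (-2.9280, 0.9080, -1.7286)
new body rate ω' = (-0.8342, -1.1274, -0.4383)
q⊗(0,ω) = (-0.4242642, 0.2121321, 0.2121321, -1.2727926)
q' = normalize(q + ½dt·q⊗(0,ω)) = (-0.0169, 0.7145, -0.6976, -0.0508)
a = (-0.4800, 0.8800, 0.0800)
new position p' = (2.0480, -2.8400, 1.1120)
new velocity v' = (-1.9384, 2.0704, -1.0936)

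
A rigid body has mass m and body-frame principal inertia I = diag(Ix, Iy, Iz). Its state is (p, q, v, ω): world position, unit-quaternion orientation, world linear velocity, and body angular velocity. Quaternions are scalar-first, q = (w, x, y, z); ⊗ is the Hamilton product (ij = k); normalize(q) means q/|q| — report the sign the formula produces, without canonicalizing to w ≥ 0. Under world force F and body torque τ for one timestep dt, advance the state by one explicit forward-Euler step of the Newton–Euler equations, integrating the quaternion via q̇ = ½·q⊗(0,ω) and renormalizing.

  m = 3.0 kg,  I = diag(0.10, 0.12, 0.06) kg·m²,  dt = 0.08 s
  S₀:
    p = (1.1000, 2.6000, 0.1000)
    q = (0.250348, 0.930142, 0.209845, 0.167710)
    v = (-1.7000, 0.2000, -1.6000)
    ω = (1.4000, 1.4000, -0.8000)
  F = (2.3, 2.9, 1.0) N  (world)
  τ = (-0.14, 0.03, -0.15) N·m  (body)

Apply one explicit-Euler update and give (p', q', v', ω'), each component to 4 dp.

linear accel F/m = (0.7667, 0.9667, 0.3333)
new position p' = (0.9640, 2.6160, -0.0280)
v' = v + a·dt = (-1.6387, 0.2773, -1.5733)
precession coupling ω×(Iω) = (0.0672, -0.0448, 0.0392)
(τ − ω×Iω)/I = (-2.0720, 0.6233, -3.1533)
new body rate ω' = (1.2342, 1.4499, -1.0523)
Hamilton product q⊗(0,ω) = (-1.4618138, -0.0521828, 1.3293948, 0.8081374)
q' = normalize(q + ½dt·q⊗(0,ω)) = (0.1912, 0.9247, 0.2621, 0.1993)

p' = (0.9640, 2.6160, -0.0280)
q' = (0.1912, 0.9247, 0.2621, 0.1993)
v' = (-1.6387, 0.2773, -1.5733)
ω' = (1.2342, 1.4499, -1.0523)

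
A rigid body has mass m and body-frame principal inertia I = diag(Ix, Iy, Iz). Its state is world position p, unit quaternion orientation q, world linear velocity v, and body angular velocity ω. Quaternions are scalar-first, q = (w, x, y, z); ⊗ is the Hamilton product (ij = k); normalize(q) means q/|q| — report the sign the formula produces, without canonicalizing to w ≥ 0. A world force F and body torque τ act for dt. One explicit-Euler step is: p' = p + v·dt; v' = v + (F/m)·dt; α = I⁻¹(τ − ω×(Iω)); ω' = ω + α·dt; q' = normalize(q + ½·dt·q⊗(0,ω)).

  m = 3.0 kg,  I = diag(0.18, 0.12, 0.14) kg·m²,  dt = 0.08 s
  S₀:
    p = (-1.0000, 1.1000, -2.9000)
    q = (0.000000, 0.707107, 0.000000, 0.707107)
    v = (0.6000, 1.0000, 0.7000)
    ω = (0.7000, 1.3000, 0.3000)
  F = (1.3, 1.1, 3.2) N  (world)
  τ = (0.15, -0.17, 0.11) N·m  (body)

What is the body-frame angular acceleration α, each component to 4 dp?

α = (0.7900, -1.4867, 1.1757)

gyro term ω×Iω = (0.0078, 0.0084, -0.0546)
angular accel α = (0.7900, -1.4867, 1.1757)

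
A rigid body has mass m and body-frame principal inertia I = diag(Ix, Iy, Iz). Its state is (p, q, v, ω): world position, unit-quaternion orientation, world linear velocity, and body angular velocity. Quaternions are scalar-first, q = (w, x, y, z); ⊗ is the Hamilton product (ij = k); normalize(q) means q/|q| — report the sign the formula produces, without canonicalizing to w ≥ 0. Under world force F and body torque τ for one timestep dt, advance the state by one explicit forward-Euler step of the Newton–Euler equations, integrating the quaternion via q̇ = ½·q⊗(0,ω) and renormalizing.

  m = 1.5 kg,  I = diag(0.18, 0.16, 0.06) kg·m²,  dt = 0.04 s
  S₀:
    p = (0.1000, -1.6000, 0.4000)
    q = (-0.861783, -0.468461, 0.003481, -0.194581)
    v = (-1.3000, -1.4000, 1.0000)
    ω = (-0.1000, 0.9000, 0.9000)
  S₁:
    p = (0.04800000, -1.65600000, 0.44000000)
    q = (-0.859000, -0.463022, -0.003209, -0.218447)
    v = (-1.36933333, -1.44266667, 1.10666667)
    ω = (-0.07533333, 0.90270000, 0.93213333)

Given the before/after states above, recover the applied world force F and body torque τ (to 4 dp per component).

F = (-2.6000, -1.6000, 4.0000)
τ = (0.0300, 0.0000, 0.0500)

Δv = v₁−v₀ = (-0.06933333, -0.04266667, 0.10666667)
F = m·Δv/dt = (-2.6000, -1.6000, 4.0000)
rate change Δω = (0.02466667, 0.00270000, 0.03213333)
τ = I·(Δω/dt) + ω₀×(Iω₀) = (0.0300, 0.0000, 0.0500)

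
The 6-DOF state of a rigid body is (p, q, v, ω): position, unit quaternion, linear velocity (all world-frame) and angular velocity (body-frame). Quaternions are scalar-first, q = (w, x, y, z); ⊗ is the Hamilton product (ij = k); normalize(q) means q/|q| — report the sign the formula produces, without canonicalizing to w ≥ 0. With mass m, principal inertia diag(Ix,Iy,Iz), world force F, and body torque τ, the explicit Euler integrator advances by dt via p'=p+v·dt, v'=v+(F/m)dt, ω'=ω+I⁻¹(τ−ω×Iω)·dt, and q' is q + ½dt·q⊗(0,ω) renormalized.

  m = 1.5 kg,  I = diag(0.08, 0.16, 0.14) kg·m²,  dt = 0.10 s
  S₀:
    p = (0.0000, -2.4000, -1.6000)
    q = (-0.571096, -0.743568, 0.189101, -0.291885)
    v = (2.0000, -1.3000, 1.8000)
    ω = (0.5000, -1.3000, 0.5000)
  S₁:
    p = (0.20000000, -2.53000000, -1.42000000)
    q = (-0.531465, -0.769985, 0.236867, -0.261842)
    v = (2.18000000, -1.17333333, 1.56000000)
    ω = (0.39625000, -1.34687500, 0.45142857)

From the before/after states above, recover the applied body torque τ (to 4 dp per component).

rate change Δω = (-0.10375000, -0.04687500, -0.04857143)
precession coupling = (0.0130, -0.0150, -0.0520)
applied torque τ = (-0.0700, -0.0900, -0.1200)

τ = (-0.0700, -0.0900, -0.1200)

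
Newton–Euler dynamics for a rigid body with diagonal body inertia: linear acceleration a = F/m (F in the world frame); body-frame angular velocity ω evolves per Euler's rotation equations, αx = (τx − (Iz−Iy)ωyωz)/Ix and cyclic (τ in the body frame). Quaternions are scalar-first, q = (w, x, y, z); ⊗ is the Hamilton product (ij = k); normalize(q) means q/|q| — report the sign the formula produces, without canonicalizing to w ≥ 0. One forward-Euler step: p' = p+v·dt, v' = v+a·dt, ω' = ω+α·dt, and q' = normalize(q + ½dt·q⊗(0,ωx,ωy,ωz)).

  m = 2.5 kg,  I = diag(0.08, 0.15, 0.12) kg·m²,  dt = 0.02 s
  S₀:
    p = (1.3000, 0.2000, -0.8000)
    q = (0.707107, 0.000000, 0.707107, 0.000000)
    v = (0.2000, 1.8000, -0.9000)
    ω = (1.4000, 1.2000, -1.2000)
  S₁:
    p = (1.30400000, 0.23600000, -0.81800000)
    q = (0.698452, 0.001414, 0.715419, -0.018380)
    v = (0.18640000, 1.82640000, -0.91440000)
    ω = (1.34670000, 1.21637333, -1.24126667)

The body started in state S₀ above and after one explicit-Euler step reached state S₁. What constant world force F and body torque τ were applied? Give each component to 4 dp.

v₁ − v₀ = (-0.01360000, 0.02640000, -0.01440000)
F = m·Δv/dt = (-1.7000, 3.3000, -1.8000)
ω₁ − ω₀ = (-0.05330000, 0.01637333, -0.04126667)
I·α + gyro = (-0.1700, 0.1900, -0.1300)

F = (-1.7000, 3.3000, -1.8000)
τ = (-0.1700, 0.1900, -0.1300)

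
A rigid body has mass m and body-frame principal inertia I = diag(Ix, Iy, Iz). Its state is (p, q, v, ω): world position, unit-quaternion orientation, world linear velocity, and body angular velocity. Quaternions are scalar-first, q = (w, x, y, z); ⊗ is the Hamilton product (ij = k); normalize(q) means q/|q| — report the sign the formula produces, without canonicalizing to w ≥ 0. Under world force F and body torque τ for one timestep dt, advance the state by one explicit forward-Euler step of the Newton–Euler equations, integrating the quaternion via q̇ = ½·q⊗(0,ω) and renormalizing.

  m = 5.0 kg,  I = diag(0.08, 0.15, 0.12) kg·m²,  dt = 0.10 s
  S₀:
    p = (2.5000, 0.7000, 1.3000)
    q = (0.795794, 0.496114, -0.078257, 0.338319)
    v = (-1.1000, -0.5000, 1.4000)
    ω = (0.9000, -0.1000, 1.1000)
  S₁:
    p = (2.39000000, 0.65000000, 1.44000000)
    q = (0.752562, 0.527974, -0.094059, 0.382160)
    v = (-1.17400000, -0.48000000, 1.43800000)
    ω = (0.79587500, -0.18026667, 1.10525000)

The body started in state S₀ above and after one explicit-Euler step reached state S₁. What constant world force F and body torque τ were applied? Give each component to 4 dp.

F = (-3.7000, 1.0000, 1.9000)
τ = (-0.0800, -0.1600, 0.0000)

v₁ − v₀ = (-0.07400000, 0.02000000, 0.03800000)
applied force F = (-3.7000, 1.0000, 1.9000)
ω₁ − ω₀ = (-0.10412500, -0.08026667, 0.00525000)
τ = I·(Δω/dt) + ω₀×(Iω₀) = (-0.0800, -0.1600, 0.0000)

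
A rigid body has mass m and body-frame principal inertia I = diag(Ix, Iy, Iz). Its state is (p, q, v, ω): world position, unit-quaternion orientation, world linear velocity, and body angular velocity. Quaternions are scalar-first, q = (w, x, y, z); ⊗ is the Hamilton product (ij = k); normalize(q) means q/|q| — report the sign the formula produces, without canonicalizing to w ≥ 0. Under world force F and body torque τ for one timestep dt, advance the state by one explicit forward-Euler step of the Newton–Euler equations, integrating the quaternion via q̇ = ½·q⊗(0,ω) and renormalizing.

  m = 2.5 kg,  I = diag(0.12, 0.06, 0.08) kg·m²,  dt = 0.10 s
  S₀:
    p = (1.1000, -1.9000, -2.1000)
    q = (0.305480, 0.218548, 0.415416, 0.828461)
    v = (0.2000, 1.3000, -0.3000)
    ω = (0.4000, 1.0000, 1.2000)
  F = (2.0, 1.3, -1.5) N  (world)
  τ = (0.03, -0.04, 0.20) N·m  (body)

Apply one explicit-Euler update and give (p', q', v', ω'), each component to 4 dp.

linear accel F/m = (0.8000, 0.5200, -0.6000)
new position p' = (1.1200, -1.7700, -2.1300)
v + (F/m)dt = (0.2800, 1.3520, -0.3600)
precession coupling ω×(Iω) = (0.0240, 0.0192, -0.0240)
(τ − ω×Iω)/I = (0.0500, -0.9867, 2.8000)
new body rate ω' = (0.4050, 0.9013, 1.4800)
2q̇ = q⊗(0,ω) = (-1.4969884, -0.2077698, 0.3746068, 0.4189576)
updated quaternion q' = (0.2299, 0.2075, 0.4327, 0.8467)

p' = (1.1200, -1.7700, -2.1300)
q' = (0.2299, 0.2075, 0.4327, 0.8467)
v' = (0.2800, 1.3520, -0.3600)
ω' = (0.4050, 0.9013, 1.4800)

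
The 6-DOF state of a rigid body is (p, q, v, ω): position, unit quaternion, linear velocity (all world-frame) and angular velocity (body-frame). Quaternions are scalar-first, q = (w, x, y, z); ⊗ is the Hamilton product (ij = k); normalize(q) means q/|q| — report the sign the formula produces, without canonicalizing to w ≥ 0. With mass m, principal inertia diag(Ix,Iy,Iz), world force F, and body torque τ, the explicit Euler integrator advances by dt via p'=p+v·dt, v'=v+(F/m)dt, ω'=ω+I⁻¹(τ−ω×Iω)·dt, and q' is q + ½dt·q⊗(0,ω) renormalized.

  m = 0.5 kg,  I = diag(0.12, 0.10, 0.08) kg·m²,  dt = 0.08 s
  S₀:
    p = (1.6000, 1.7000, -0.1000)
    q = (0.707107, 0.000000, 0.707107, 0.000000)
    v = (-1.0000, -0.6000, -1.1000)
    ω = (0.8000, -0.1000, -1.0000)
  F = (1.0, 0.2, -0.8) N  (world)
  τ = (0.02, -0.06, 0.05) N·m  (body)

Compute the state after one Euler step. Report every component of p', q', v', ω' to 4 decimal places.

a = (2.0000, 0.4000, -1.6000)
p + v·dt = (1.5200, 1.6520, -0.1880)
v' = v + a·dt = (-0.8400, -0.5680, -1.2280)
ω×(Iω) gyroscopic = (-0.0020, -0.0320, 0.0016)
angular accel α = (0.1833, -0.2800, 0.6050)
ω' = ω + α·dt = (0.8147, -0.1224, -0.9516)
2q̇ = q⊗(0,ω) = (0.0707107, -0.1414214, -0.0707107, -1.2727926)
q + ½dt·q⊗(0,ω), renormalized = (0.7090, -0.0056, 0.7034, -0.0508)

p' = (1.5200, 1.6520, -0.1880)
q' = (0.7090, -0.0056, 0.7034, -0.0508)
v' = (-0.8400, -0.5680, -1.2280)
ω' = (0.8147, -0.1224, -0.9516)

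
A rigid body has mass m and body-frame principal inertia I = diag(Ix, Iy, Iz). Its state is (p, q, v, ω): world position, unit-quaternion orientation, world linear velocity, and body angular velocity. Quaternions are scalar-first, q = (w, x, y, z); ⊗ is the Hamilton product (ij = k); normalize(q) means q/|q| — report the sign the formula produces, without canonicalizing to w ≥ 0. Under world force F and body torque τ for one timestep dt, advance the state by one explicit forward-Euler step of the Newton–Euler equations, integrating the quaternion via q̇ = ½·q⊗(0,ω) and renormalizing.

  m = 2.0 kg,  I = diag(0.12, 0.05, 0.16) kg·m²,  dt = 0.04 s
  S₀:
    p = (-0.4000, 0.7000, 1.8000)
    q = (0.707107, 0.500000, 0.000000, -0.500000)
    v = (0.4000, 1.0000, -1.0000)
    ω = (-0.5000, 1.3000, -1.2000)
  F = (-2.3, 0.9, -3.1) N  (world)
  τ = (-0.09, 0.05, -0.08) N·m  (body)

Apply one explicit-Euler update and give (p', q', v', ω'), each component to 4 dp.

p' = (-0.3840, 0.7400, 1.7600)
q' = (0.6996, 0.5056, 0.0354, -0.5036)
v' = (0.3540, 1.0180, -1.0620)
ω' = (-0.4728, 1.3592, -1.2314)

linear accel F/m = (-1.1500, 0.4500, -1.5500)
p + v·dt = (-0.3840, 0.7400, 1.7600)
new velocity v' = (0.3540, 1.0180, -1.0620)
(τ − ω×Iω)/I = (0.6800, 1.4800, -0.7844)
new body rate ω' = (-0.4728, 1.3592, -1.2314)
q⊗(0,ω) = (-0.3500000, 0.2964465, 1.7692391, -0.1985284)
q + ½dt·q⊗(0,ω), renormalized = (0.6996, 0.5056, 0.0354, -0.5036)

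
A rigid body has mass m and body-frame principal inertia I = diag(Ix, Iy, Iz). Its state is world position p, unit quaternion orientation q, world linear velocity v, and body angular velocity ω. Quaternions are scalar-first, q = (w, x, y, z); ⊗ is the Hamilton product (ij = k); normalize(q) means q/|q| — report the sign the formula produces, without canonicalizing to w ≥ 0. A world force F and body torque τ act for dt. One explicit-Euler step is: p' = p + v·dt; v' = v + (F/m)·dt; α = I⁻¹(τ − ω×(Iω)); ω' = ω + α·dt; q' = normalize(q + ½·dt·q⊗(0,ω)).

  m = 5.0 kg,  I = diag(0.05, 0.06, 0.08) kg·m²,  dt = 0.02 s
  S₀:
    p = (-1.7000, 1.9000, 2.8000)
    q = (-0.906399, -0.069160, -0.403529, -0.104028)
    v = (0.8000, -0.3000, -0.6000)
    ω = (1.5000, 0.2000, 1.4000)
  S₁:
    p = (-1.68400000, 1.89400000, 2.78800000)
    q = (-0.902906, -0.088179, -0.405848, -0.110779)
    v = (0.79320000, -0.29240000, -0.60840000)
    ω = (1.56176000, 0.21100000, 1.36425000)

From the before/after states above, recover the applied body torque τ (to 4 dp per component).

τ = (0.1600, -0.0300, -0.1400)

ω₁ − ω₀ = (0.06176000, 0.01100000, -0.03575000)
ω₀×(Iω₀) = (0.0056, -0.0630, 0.0030)
I·α + gyro = (0.1600, -0.0300, -0.1400)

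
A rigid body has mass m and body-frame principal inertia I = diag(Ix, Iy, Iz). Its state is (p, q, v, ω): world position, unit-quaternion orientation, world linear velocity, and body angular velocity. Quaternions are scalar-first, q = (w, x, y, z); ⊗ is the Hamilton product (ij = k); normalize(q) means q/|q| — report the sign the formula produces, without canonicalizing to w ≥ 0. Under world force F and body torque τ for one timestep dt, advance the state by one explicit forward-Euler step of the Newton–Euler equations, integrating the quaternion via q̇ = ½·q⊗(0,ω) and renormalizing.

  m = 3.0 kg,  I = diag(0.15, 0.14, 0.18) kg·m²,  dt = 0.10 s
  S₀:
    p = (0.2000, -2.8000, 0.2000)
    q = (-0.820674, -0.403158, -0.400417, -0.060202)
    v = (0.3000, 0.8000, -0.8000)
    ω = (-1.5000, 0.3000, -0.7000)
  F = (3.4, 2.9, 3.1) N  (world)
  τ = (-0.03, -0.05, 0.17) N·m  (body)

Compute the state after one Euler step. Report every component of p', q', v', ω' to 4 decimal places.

p' = (0.2300, -2.7200, 0.1200)
q' = (-0.8440, -0.3255, -0.4208, -0.0673)
v' = (0.4133, 0.8967, -0.6967)
ω' = (-1.5144, 0.2868, -0.6081)

p' = p + v·dt = (0.2300, -2.7200, 0.1200)
new velocity v' = (0.4133, 0.8967, -0.6967)
gyro term ω×Iω = (-0.0084, -0.0315, 0.0045)
α = I⁻¹(τ − ω×Iω) = (-0.1440, -0.1321, 0.9194)
new body rate ω' = (-1.5144, 0.2868, -0.6081)
Hamilton product q⊗(0,ω) = (-0.5267533, 1.5293635, -0.4381098, -0.1471011)
updated quaternion q' = (-0.8440, -0.3255, -0.4208, -0.0673)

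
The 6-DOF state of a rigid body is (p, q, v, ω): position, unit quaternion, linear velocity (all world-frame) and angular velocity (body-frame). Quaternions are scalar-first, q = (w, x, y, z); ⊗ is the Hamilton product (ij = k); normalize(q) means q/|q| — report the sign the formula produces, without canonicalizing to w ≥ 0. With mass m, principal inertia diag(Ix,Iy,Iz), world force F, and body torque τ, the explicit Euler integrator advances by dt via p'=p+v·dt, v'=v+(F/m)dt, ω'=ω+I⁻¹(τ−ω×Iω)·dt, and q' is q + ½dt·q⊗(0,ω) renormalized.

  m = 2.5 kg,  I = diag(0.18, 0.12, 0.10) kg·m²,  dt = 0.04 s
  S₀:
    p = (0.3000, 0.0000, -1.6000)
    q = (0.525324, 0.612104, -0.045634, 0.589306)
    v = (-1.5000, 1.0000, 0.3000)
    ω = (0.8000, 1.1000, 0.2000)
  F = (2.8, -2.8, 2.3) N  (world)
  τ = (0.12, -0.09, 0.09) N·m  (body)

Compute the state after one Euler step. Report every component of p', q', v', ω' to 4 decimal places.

p' = (0.2400, 0.0400, -1.5880)
q' = (0.5140, 0.6071, -0.0271, 0.6054)
v' = (-1.4552, 0.9552, 0.3368)
ω' = (0.8276, 1.0657, 0.2571)

new position p' = (0.2400, 0.0400, -1.5880)
v' = v + a·dt = (-1.4552, 0.9552, 0.3368)
precession coupling ω×(Iω) = (-0.0044, 0.0128, -0.0528)
α = I⁻¹(τ − ω×Iω) = (0.6911, -0.8567, 1.4280)
ω + α·dt = (0.8276, 1.0657, 0.2571)
2q̇ = q⊗(0,ω) = (-0.5573470, -0.2371042, 0.9268804, 0.8148864)
q' = normalize(q + ½dt·q⊗(0,ω)) = (0.5140, 0.6071, -0.0271, 0.6054)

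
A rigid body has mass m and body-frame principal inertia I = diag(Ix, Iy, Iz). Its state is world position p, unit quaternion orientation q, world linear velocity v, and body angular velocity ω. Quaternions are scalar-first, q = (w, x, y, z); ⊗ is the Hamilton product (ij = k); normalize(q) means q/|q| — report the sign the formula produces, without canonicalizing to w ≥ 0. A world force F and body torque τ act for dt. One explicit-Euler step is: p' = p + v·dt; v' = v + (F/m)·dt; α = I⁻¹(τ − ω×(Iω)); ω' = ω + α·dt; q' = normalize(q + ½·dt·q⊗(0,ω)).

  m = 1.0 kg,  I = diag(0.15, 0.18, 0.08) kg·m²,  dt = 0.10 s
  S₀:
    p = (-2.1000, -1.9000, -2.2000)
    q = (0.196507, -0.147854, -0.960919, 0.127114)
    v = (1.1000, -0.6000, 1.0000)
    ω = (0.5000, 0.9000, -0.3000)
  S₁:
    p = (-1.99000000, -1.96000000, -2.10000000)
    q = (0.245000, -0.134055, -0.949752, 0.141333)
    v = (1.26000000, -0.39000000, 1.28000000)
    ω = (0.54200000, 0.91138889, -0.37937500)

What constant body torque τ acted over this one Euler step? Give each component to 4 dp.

τ = (0.0900, 0.0100, -0.0500)

rate change Δω = (0.04200000, 0.01138889, -0.07937500)
τ = I·(Δω/dt) + ω₀×(Iω₀) = (0.0900, 0.0100, -0.0500)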